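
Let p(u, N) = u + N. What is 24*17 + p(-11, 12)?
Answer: 409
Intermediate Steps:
p(u, N) = N + u
24*17 + p(-11, 12) = 24*17 + (12 - 11) = 408 + 1 = 409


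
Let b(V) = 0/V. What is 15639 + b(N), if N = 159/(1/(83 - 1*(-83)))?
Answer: 15639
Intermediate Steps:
N = 26394 (N = 159/(1/(83 + 83)) = 159/(1/166) = 159*166 = 26394)
b(V) = 0
15639 + b(N) = 15639 + 0 = 15639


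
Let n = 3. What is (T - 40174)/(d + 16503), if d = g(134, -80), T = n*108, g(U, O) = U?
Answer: -39850/16637 ≈ -2.3953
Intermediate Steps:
T = 324 (T = 3*108 = 324)
d = 134
(T - 40174)/(d + 16503) = (324 - 40174)/(134 + 16503) = -39850/16637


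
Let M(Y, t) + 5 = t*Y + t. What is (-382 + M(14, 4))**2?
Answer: 106929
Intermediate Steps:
M(Y, t) = -5 + t + Y*t (M(Y, t) = -5 + (t*Y + t) = -5 + (Y*t + t) = -5 + (t + Y*t) = -5 + t + Y*t)
(-382 + M(14, 4))**2 = (-382 + (-5 + 4 + 14*4))**2 = (-382 + (-5 + 4 + 56))**2 = (-382 + 55)**2 = (-327)**2 = 106929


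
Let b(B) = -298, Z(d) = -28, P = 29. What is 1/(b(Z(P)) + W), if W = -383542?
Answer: -1/383840 ≈ -2.6053e-6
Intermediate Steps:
1/(b(Z(P)) + W) = 1/(-298 - 383542) = 1/(-383840) = -1/383840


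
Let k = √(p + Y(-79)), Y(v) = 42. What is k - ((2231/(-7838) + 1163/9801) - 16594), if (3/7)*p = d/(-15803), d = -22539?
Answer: 1274767779809/76820238 + √11319957551/15803 ≈ 16601.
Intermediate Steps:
p = 52591/15803 (p = 7*(-22539/(-15803))/3 = 7*(-22539*(-1/15803))/3 = (7/3)*(22539/15803) = 52591/15803 ≈ 3.3279)
k = √11319957551/15803 (k = √(52591/15803 + 42) = √(716317/15803) = √11319957551/15803 ≈ 6.7326)
k - ((2231/(-7838) + 1163/9801) - 16594) = √11319957551/15803 - ((2231/(-7838) + 1163/9801) - 16594) = √11319957551/15803 - ((2231*(-1/7838) + 1163*(1/9801)) - 16594) = √11319957551/15803 - ((-2231/7838 + 1163/9801) - 16594) = √11319957551/15803 - (-12750437/76820238 - 16594) = √11319957551/15803 - 1*(-1274767779809/76820238) = √11319957551/15803 + 1274767779809/76820238 = 1274767779809/76820238 + √11319957551/15803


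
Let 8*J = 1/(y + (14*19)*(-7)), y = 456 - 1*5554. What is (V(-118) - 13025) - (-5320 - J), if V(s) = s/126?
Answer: -9010397461/1169280 ≈ -7705.9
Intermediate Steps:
V(s) = s/126 (V(s) = s*(1/126) = s/126)
y = -5098 (y = 456 - 5554 = -5098)
J = -1/55680 (J = 1/(8*(-5098 + (14*19)*(-7))) = 1/(8*(-5098 + 266*(-7))) = 1/(8*(-5098 - 1862)) = (1/8)/(-6960) = (1/8)*(-1/6960) = -1/55680 ≈ -1.7960e-5)
(V(-118) - 13025) - (-5320 - J) = ((1/126)*(-118) - 13025) - (-5320 - 1*(-1/55680)) = (-59/63 - 13025) - (-5320 + 1/55680) = -820634/63 - 1*(-296217599/55680) = -820634/63 + 296217599/55680 = -9010397461/1169280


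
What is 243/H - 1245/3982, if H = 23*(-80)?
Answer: -1629213/3663440 ≈ -0.44472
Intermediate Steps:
H = -1840
243/H - 1245/3982 = 243/(-1840) - 1245/3982 = 243*(-1/1840) - 1245*1/3982 = -243/1840 - 1245/3982 = -1629213/3663440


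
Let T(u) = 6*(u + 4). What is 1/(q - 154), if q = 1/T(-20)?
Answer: -96/14785 ≈ -0.0064931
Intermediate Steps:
T(u) = 24 + 6*u (T(u) = 6*(4 + u) = 24 + 6*u)
q = -1/96 (q = 1/(24 + 6*(-20)) = 1/(24 - 120) = 1/(-96) = -1/96 ≈ -0.010417)
1/(q - 154) = 1/(-1/96 - 154) = 1/(-14785/96) = -96/14785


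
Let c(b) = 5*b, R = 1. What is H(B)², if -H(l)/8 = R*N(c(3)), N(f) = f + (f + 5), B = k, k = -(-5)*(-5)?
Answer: 78400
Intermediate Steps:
k = -25 (k = -5*5 = -25)
B = -25
N(f) = 5 + 2*f (N(f) = f + (5 + f) = 5 + 2*f)
H(l) = -280 (H(l) = -8*(5 + 2*(5*3)) = -8*(5 + 2*15) = -8*(5 + 30) = -8*35 = -280)
H(B)² = (-280)² = 78400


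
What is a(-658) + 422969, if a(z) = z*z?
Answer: 855933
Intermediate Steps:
a(z) = z²
a(-658) + 422969 = (-658)² + 422969 = 432964 + 422969 = 855933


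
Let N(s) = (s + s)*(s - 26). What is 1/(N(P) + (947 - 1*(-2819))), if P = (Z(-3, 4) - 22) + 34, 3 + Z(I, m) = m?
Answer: 1/3428 ≈ 0.00029172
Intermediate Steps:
Z(I, m) = -3 + m
P = 13 (P = ((-3 + 4) - 22) + 34 = (1 - 22) + 34 = -21 + 34 = 13)
N(s) = 2*s*(-26 + s) (N(s) = (2*s)*(-26 + s) = 2*s*(-26 + s))
1/(N(P) + (947 - 1*(-2819))) = 1/(2*13*(-26 + 13) + (947 - 1*(-2819))) = 1/(2*13*(-13) + (947 + 2819)) = 1/(-338 + 3766) = 1/3428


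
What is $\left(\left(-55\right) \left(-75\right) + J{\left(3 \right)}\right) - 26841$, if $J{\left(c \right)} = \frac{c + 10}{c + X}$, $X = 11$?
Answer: $- \frac{318011}{14} \approx -22715.0$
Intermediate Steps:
$J{\left(c \right)} = \frac{10 + c}{11 + c}$ ($J{\left(c \right)} = \frac{c + 10}{c + 11} = \frac{10 + c}{11 + c}$)
$\left(\left(-55\right) \left(-75\right) + J{\left(3 \right)}\right) - 26841 = \left(\left(-55\right) \left(-75\right) + \frac{10 + 3}{11 + 3}\right) - 26841 = \left(4125 + \frac{1}{14} \cdot 13\right) - 26841 = \left(4125 + \frac{13}{14}\right) - 26841 = \frac{57763}{14} - 26841 = - \frac{318011}{14}$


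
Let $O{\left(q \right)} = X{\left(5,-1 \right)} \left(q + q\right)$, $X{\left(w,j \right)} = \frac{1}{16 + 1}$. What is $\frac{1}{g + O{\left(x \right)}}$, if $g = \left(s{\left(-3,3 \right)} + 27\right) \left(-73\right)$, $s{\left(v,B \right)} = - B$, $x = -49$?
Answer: $- \frac{17}{29882} \approx -0.0005689$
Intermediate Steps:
$X{\left(w,j \right)} = \frac{1}{17}$
$g = -1752$ ($g = \left(\left(-1\right) 3 + 27\right) \left(-73\right) = \left(-3 + 27\right) \left(-73\right) = 24 \left(-73\right) = -1752$)
$O{\left(q \right)} = \frac{2 q}{17}$ ($O{\left(q \right)} = \frac{q + q}{17} = \frac{2 q}{17}$)
$\frac{1}{g + O{\left(x \right)}} = \frac{1}{-1752 + \frac{2}{17} \left(-49\right)} = \frac{1}{-1752 - \frac{98}{17}} = \frac{1}{- \frac{29882}{17}} = - \frac{17}{29882}$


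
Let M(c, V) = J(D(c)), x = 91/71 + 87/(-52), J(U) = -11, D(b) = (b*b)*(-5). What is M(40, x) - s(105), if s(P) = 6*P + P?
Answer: -746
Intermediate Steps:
D(b) = -5*b**2 (D(b) = b**2*(-5) = -5*b**2)
x = -1445/3692 (x = 91*(1/71) + 87*(-1/52) = 91/71 - 87/52 = -1445/3692 ≈ -0.39139)
M(c, V) = -11
s(P) = 7*P
M(40, x) - s(105) = -11 - 7*105 = -11 - 1*735 = -11 - 735 = -746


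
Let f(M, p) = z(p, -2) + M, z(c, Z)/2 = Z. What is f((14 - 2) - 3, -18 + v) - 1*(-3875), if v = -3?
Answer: 3880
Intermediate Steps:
z(c, Z) = 2*Z
f(M, p) = -4 + M (f(M, p) = 2*(-2) + M = -4 + M)
f((14 - 2) - 3, -18 + v) - 1*(-3875) = (-4 + ((14 - 2) - 3)) - 1*(-3875) = (-4 + (12 - 3)) + 3875 = (-4 + 9) + 3875 = 5 + 3875 = 3880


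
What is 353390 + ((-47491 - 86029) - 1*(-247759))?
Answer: 467629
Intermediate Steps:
353390 + ((-47491 - 86029) - 1*(-247759)) = 353390 + (-133520 + 247759) = 353390 + 114239 = 467629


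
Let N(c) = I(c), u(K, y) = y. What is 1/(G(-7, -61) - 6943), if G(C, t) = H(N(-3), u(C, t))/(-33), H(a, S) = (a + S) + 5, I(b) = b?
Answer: -33/229060 ≈ -0.00014407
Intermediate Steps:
N(c) = c
H(a, S) = 5 + S + a (H(a, S) = (S + a) + 5 = 5 + S + a)
G(C, t) = -2/33 - t/33 (G(C, t) = (5 + t - 3)/(-33) = (2 + t)*(-1/33) = -2/33 - t/33)
1/(G(-7, -61) - 6943) = 1/((-2/33 - 1/33*(-61)) - 6943) = 1/((-2/33 + 61/33) - 6943) = 1/(59/33 - 6943) = 1/(-229060/33) = -33/229060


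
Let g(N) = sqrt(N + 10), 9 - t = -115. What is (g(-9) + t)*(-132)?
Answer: -16500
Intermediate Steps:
t = 124 (t = 9 - 1*(-115) = 9 + 115 = 124)
g(N) = sqrt(10 + N)
(g(-9) + t)*(-132) = (sqrt(10 - 9) + 124)*(-132) = (sqrt(1) + 124)*(-132) = (1 + 124)*(-132) = 125*(-132) = -16500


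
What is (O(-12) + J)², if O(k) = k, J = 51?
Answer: 1521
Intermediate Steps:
(O(-12) + J)² = (-12 + 51)² = 39² = 1521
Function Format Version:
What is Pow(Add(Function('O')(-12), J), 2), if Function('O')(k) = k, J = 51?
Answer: 1521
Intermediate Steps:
Pow(Add(Function('O')(-12), J), 2) = Pow(Add(-12, 51), 2) = Pow(39, 2) = 1521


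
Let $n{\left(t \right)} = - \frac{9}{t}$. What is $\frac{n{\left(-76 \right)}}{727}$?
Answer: $\frac{9}{55252} \approx 0.00016289$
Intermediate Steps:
$\frac{n{\left(-76 \right)}}{727} = \frac{\left(-9\right) \frac{1}{-76}}{727} = \left(-9\right) \left(- \frac{1}{76}\right) \frac{1}{727} = \frac{9}{76} \cdot \frac{1}{727} = \frac{9}{55252}$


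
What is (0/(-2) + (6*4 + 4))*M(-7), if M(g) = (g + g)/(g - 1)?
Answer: 49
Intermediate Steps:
M(g) = 2*g/(-1 + g) (M(g) = (2*g)/(-1 + g) = 2*g/(-1 + g))
(0/(-2) + (6*4 + 4))*M(-7) = (0/(-2) + (6*4 + 4))*(2*(-7)/(-1 - 7)) = (0*(-1/2) + (24 + 4))*(2*(-7)/(-8)) = (0 + 28)*(2*(-7)*(-1/8)) = 28*(7/4) = 49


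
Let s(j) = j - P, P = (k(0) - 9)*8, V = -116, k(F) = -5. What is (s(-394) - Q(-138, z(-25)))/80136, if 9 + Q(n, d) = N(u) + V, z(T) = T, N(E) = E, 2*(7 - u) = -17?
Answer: -115/53424 ≈ -0.0021526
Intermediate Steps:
u = 31/2 (u = 7 - ½*(-17) = 7 + 17/2 = 31/2 ≈ 15.500)
P = -112 (P = (-5 - 9)*8 = -14*8 = -112)
s(j) = 112 + j (s(j) = j - 1*(-112) = j + 112 = 112 + j)
Q(n, d) = -219/2 (Q(n, d) = -9 + (31/2 - 116) = -9 - 201/2 = -219/2)
(s(-394) - Q(-138, z(-25)))/80136 = ((112 - 394) - 1*(-219/2))/80136 = (-282 + 219/2)*(1/80136) = -345/2*1/80136 = -115/53424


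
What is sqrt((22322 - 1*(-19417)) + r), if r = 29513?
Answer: 2*sqrt(17813) ≈ 266.93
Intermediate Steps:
sqrt((22322 - 1*(-19417)) + r) = sqrt((22322 - 1*(-19417)) + 29513) = sqrt((22322 + 19417) + 29513) = sqrt(41739 + 29513) = sqrt(71252) = 2*sqrt(17813)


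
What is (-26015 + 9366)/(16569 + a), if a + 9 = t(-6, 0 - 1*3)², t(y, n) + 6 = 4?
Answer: -16649/16564 ≈ -1.0051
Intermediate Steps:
t(y, n) = -2 (t(y, n) = -6 + 4 = -2)
a = -5 (a = -9 + (-2)² = -9 + 4 = -5)
(-26015 + 9366)/(16569 + a) = (-26015 + 9366)/(16569 - 5) = -16649/16564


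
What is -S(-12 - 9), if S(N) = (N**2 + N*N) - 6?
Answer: -876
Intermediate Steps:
S(N) = -6 + 2*N**2 (S(N) = (N**2 + N**2) - 6 = 2*N**2 - 6 = -6 + 2*N**2)
-S(-12 - 9) = -(-6 + 2*(-12 - 9)**2) = -(-6 + 2*(-21)**2) = -(-6 + 2*441) = -(-6 + 882) = -1*876 = -876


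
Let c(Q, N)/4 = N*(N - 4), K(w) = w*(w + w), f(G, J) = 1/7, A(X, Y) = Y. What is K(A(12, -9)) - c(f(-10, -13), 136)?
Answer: -71646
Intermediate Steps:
f(G, J) = ⅐
K(w) = 2*w² (K(w) = w*(2*w) = 2*w²)
c(Q, N) = 4*N*(-4 + N) (c(Q, N) = 4*(N*(N - 4)) = 4*(N*(-4 + N)) = 4*N*(-4 + N))
K(A(12, -9)) - c(f(-10, -13), 136) = 2*(-9)² - 4*136*(-4 + 136) = 2*81 - 4*136*132 = 162 - 1*71808 = 162 - 71808 = -71646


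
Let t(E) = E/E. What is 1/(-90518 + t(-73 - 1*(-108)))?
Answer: -1/90517 ≈ -1.1048e-5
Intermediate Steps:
t(E) = 1
1/(-90518 + t(-73 - 1*(-108))) = 1/(-90518 + 1) = 1/(-90517) = -1/90517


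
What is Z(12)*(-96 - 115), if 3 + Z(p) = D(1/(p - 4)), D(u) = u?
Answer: 4853/8 ≈ 606.63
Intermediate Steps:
Z(p) = -3 + 1/(-4 + p) (Z(p) = -3 + 1/(p - 4) = -3 + 1/(-4 + p))
Z(12)*(-96 - 115) = ((13 - 3*12)/(-4 + 12))*(-96 - 115) = ((13 - 36)/8)*(-211) = ((1/8)*(-23))*(-211) = -23/8*(-211) = 4853/8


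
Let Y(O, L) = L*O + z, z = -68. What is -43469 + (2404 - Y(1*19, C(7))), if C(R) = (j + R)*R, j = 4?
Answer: -42460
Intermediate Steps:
C(R) = R*(4 + R) (C(R) = (4 + R)*R = R*(4 + R))
Y(O, L) = -68 + L*O (Y(O, L) = L*O - 68 = -68 + L*O)
-43469 + (2404 - Y(1*19, C(7))) = -43469 + (2404 - (-68 + (7*(4 + 7))*(1*19))) = -43469 + (2404 - (-68 + (7*11)*19)) = -43469 + (2404 - (-68 + 77*19)) = -43469 + (2404 - (-68 + 1463)) = -43469 + (2404 - 1*1395) = -43469 + (2404 - 1395) = -43469 + 1009 = -42460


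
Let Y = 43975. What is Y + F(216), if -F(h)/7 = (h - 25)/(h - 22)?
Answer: 8529813/194 ≈ 43968.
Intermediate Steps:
F(h) = -7*(-25 + h)/(-22 + h) (F(h) = -7*(h - 25)/(h - 22) = -7*(-25 + h)/(-22 + h))
Y + F(216) = 43975 + 7*(25 - 1*216)/(-22 + 216) = 43975 + 7*(25 - 216)/194 = 43975 + 7*(1/194)*(-191) = 43975 - 1337/194 = 8529813/194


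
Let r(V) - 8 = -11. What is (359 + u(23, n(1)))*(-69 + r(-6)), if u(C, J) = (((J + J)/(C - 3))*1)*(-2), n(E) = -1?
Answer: -129312/5 ≈ -25862.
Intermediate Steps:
u(C, J) = -4*J/(-3 + C) (u(C, J) = (((2*J)/(-3 + C))*1)*(-2) = ((2*J/(-3 + C))*1)*(-2) = (2*J/(-3 + C))*(-2) = -4*J/(-3 + C))
r(V) = -3 (r(V) = 8 - 11 = -3)
(359 + u(23, n(1)))*(-69 + r(-6)) = (359 - 4*(-1)/(-3 + 23))*(-69 - 3) = (359 - 4*(-1)/20)*(-72) = (359 - 4*(-1)*1/20)*(-72) = (359 + 1/5)*(-72) = (1796/5)*(-72) = -129312/5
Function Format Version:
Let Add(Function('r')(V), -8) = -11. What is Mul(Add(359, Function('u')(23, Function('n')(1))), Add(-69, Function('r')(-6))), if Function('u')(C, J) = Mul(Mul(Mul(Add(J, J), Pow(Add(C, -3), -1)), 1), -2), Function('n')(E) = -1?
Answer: Rational(-129312, 5) ≈ -25862.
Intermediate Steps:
Function('u')(C, J) = Mul(-4, J, Pow(Add(-3, C), -1)) (Function('u')(C, J) = Mul(Mul(Mul(Mul(2, J), Pow(Add(-3, C), -1)), 1), -2) = Mul(Mul(Mul(2, J, Pow(Add(-3, C), -1)), 1), -2) = Mul(Mul(2, J, Pow(Add(-3, C), -1)), -2) = Mul(-4, J, Pow(Add(-3, C), -1)))
Function('r')(V) = -3 (Function('r')(V) = Add(8, -11) = -3)
Mul(Add(359, Function('u')(23, Function('n')(1))), Add(-69, Function('r')(-6))) = Mul(Add(359, Mul(-4, -1, Pow(Add(-3, 23), -1))), Add(-69, -3)) = Mul(Add(359, Mul(-4, -1, Pow(20, -1))), -72) = Mul(Add(359, Mul(-4, -1, Rational(1, 20))), -72) = Mul(Add(359, Rational(1, 5)), -72) = Mul(Rational(1796, 5), -72) = Rational(-129312, 5)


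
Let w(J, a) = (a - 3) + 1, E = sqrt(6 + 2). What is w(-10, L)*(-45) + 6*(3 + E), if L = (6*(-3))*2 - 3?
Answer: 1863 + 12*sqrt(2) ≈ 1880.0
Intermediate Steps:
L = -39 (L = -18*2 - 3 = -36 - 3 = -39)
E = 2*sqrt(2) (E = sqrt(8) = 2*sqrt(2) ≈ 2.8284)
w(J, a) = -2 + a (w(J, a) = (-3 + a) + 1 = -2 + a)
w(-10, L)*(-45) + 6*(3 + E) = (-2 - 39)*(-45) + 6*(3 + 2*sqrt(2)) = -41*(-45) + (18 + 12*sqrt(2)) = 1845 + (18 + 12*sqrt(2)) = 1863 + 12*sqrt(2)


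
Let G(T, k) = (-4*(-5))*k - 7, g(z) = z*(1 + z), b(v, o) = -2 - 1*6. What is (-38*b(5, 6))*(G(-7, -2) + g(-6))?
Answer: -5168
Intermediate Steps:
b(v, o) = -8 (b(v, o) = -2 - 6 = -8)
G(T, k) = -7 + 20*k (G(T, k) = 20*k - 7 = -7 + 20*k)
(-38*b(5, 6))*(G(-7, -2) + g(-6)) = (-38*(-8))*((-7 + 20*(-2)) - 6*(1 - 6)) = 304*((-7 - 40) - 6*(-5)) = 304*(-47 + 30) = 304*(-17) = -5168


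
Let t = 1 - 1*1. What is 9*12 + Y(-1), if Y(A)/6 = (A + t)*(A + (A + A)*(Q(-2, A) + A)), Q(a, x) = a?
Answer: 78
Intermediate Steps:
t = 0 (t = 1 - 1 = 0)
Y(A) = 6*A*(A + 2*A*(-2 + A)) (Y(A) = 6*((A + 0)*(A + (A + A)*(-2 + A))) = 6*(A*(A + (2*A)*(-2 + A))) = 6*(A*(A + 2*A*(-2 + A))) = 6*A*(A + 2*A*(-2 + A)))
9*12 + Y(-1) = 9*12 + (-1)²*(-18 + 12*(-1)) = 108 + 1*(-18 - 12) = 108 + 1*(-30) = 108 - 30 = 78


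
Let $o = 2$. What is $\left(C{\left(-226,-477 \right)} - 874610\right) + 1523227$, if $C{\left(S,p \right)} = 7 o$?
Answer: $648631$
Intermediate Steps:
$C{\left(S,p \right)} = 14$ ($C{\left(S,p \right)} = 7 \cdot 2 = 14$)
$\left(C{\left(-226,-477 \right)} - 874610\right) + 1523227 = \left(14 - 874610\right) + 1523227 = -874596 + 1523227 = 648631$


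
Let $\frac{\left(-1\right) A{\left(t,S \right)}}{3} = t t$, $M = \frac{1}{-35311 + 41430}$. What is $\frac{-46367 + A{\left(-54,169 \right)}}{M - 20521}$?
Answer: $\frac{337248685}{125567998} \approx 2.6858$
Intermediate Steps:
$M = \frac{1}{6119} \approx 0.00016343$
$A{\left(t,S \right)} = - 3 t^{2}$ ($A{\left(t,S \right)} = - 3 t t = - 3 t^{2}$)
$\frac{-46367 + A{\left(-54,169 \right)}}{M - 20521} = \frac{-46367 - 3 \left(-54\right)^{2}}{\frac{1}{6119} - 20521} = \frac{-46367 - 8748}{\frac{1}{6119} - 20521} = \frac{-46367 - 8748}{- \frac{125567998}{6119}} = \left(-55115\right) \left(- \frac{6119}{125567998}\right) = \frac{337248685}{125567998}$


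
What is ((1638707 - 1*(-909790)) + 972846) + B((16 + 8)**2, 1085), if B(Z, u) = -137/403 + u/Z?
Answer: 817402666247/232128 ≈ 3.5213e+6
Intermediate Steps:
B(Z, u) = -137/403 + u/Z (B(Z, u) = -137*1/403 + u/Z = -137/403 + u/Z)
((1638707 - 1*(-909790)) + 972846) + B((16 + 8)**2, 1085) = ((1638707 - 1*(-909790)) + 972846) + (-137/403 + 1085/((16 + 8)**2)) = ((1638707 + 909790) + 972846) + (-137/403 + 1085/(24**2)) = (2548497 + 972846) + (-137/403 + 1085/576) = 3521343 + (-137/403 + 1085*(1/576)) = 3521343 + (-137/403 + 1085/576) = 3521343 + 358343/232128 = 817402666247/232128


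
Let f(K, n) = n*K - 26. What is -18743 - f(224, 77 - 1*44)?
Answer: -26109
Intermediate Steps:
f(K, n) = -26 + K*n (f(K, n) = K*n - 26 = -26 + K*n)
-18743 - f(224, 77 - 1*44) = -18743 - (-26 + 224*(77 - 1*44)) = -18743 - (-26 + 224*(77 - 44)) = -18743 - (-26 + 224*33) = -18743 - (-26 + 7392) = -18743 - 1*7366 = -18743 - 7366 = -26109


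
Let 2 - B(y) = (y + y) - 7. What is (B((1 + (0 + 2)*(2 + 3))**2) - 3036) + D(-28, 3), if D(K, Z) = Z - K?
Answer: -3238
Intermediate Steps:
B(y) = 9 - 2*y (B(y) = 2 - ((y + y) - 7) = 2 - (2*y - 7) = 2 - (-7 + 2*y) = 2 + (7 - 2*y) = 9 - 2*y)
(B((1 + (0 + 2)*(2 + 3))**2) - 3036) + D(-28, 3) = ((9 - 2*(1 + (0 + 2)*(2 + 3))**2) - 3036) + (3 - 1*(-28)) = ((9 - 2*(1 + 2*5)**2) - 3036) + (3 + 28) = ((9 - 2*(1 + 10)**2) - 3036) + 31 = ((9 - 2*11**2) - 3036) + 31 = ((9 - 2*121) - 3036) + 31 = ((9 - 242) - 3036) + 31 = (-233 - 3036) + 31 = -3269 + 31 = -3238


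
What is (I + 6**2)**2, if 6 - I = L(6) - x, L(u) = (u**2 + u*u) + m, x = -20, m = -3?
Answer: 2209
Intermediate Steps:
L(u) = -3 + 2*u**2 (L(u) = (u**2 + u*u) - 3 = (u**2 + u**2) - 3 = 2*u**2 - 3 = -3 + 2*u**2)
I = -83 (I = 6 - ((-3 + 2*6**2) - 1*(-20)) = 6 - ((-3 + 2*36) + 20) = 6 - ((-3 + 72) + 20) = 6 - (69 + 20) = 6 - 1*89 = 6 - 89 = -83)
(I + 6**2)**2 = (-83 + 6**2)**2 = (-83 + 36)**2 = (-47)**2 = 2209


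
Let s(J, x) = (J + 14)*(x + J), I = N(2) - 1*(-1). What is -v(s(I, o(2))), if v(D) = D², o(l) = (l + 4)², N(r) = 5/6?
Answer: -465049225/1296 ≈ -3.5883e+5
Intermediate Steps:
N(r) = ⅚ (N(r) = 5*(⅙) = ⅚)
o(l) = (4 + l)²
I = 11/6 (I = ⅚ - 1*(-1) = ⅚ + 1 = 11/6 ≈ 1.8333)
s(J, x) = (14 + J)*(J + x)
-v(s(I, o(2))) = -((11/6)² + 14*(11/6) + 14*(4 + 2)² + 11*(4 + 2)²/6)² = -(121/36 + 77/3 + 14*6² + (11/6)*6²)² = -(121/36 + 77/3 + 14*36 + (11/6)*36)² = -(121/36 + 77/3 + 504 + 66)² = -(21565/36)² = -1*465049225/1296 = -465049225/1296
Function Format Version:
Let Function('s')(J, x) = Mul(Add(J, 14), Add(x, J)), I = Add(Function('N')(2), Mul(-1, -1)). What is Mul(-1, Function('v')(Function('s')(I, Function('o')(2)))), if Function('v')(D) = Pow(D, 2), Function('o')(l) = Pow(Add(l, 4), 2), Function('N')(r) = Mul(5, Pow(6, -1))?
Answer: Rational(-465049225, 1296) ≈ -3.5883e+5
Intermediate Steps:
Function('N')(r) = Rational(5, 6) (Function('N')(r) = Mul(5, Rational(1, 6)) = Rational(5, 6))
Function('o')(l) = Pow(Add(4, l), 2)
I = Rational(11, 6) (I = Add(Rational(5, 6), Mul(-1, -1)) = Add(Rational(5, 6), 1) = Rational(11, 6) ≈ 1.8333)
Function('s')(J, x) = Mul(Add(14, J), Add(J, x))
Mul(-1, Function('v')(Function('s')(I, Function('o')(2)))) = Mul(-1, Pow(Add(Pow(Rational(11, 6), 2), Mul(14, Rational(11, 6)), Mul(14, Pow(Add(4, 2), 2)), Mul(Rational(11, 6), Pow(Add(4, 2), 2))), 2)) = Mul(-1, Pow(Add(Rational(121, 36), Rational(77, 3), Mul(14, Pow(6, 2)), Mul(Rational(11, 6), Pow(6, 2))), 2)) = Mul(-1, Pow(Add(Rational(121, 36), Rational(77, 3), Mul(14, 36), Mul(Rational(11, 6), 36)), 2)) = Mul(-1, Pow(Add(Rational(121, 36), Rational(77, 3), 504, 66), 2)) = Mul(-1, Pow(Rational(21565, 36), 2)) = Mul(-1, Rational(465049225, 1296)) = Rational(-465049225, 1296)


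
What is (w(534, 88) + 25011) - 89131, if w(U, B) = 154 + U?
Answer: -63432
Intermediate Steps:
(w(534, 88) + 25011) - 89131 = ((154 + 534) + 25011) - 89131 = (688 + 25011) - 89131 = 25699 - 89131 = -63432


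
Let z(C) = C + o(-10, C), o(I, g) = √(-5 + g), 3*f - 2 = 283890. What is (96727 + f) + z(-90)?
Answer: 573803/3 + I*√95 ≈ 1.9127e+5 + 9.7468*I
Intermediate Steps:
f = 283892/3 (f = ⅔ + (⅓)*283890 = ⅔ + 94630 = 283892/3 ≈ 94631.)
z(C) = C + √(-5 + C)
(96727 + f) + z(-90) = (96727 + 283892/3) + (-90 + √(-5 - 90)) = 574073/3 + (-90 + √(-95)) = 574073/3 + (-90 + I*√95) = 573803/3 + I*√95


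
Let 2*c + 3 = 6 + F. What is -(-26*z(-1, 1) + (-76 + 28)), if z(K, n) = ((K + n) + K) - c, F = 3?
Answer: -56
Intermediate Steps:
c = 3 (c = -3/2 + (6 + 3)/2 = -3/2 + (½)*9 = -3/2 + 9/2 = 3)
z(K, n) = -3 + n + 2*K (z(K, n) = ((K + n) + K) - 1*3 = (n + 2*K) - 3 = -3 + n + 2*K)
-(-26*z(-1, 1) + (-76 + 28)) = -(-26*(-3 + 1 + 2*(-1)) + (-76 + 28)) = -(-26*(-3 + 1 - 2) - 48) = -(-26*(-4) - 48) = -(104 - 48) = -1*56 = -56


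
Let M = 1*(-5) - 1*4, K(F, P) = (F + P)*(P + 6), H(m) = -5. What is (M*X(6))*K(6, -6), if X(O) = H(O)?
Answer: 0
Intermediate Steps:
K(F, P) = (6 + P)*(F + P) (K(F, P) = (F + P)*(6 + P) = (6 + P)*(F + P))
M = -9 (M = -5 - 4 = -9)
X(O) = -5
(M*X(6))*K(6, -6) = (-9*(-5))*((-6)² + 6*6 + 6*(-6) + 6*(-6)) = 45*(36 + 36 - 36 - 36) = 45*0 = 0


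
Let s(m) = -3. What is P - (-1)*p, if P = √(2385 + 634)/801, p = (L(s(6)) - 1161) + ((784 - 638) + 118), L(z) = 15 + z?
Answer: -885 + √3019/801 ≈ -884.93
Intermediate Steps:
p = -885 (p = ((15 - 3) - 1161) + ((784 - 638) + 118) = (12 - 1161) + (146 + 118) = -1149 + 264 = -885)
P = √3019/801 (P = √3019*(1/801) = √3019/801 ≈ 0.068596)
P - (-1)*p = √3019/801 - (-1)*(-885) = √3019/801 - 1*885 = √3019/801 - 885 = -885 + √3019/801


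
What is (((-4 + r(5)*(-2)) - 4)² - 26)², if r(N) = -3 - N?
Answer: 1444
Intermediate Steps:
(((-4 + r(5)*(-2)) - 4)² - 26)² = (((-4 + (-3 - 1*5)*(-2)) - 4)² - 26)² = (((-4 + (-3 - 5)*(-2)) - 4)² - 26)² = (((-4 - 8*(-2)) - 4)² - 26)² = (((-4 + 16) - 4)² - 26)² = ((12 - 4)² - 26)² = (8² - 26)² = (64 - 26)² = 38² = 1444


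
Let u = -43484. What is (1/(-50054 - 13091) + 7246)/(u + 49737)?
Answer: 457548669/394845685 ≈ 1.1588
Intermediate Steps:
(1/(-50054 - 13091) + 7246)/(u + 49737) = (1/(-50054 - 13091) + 7246)/(-43484 + 49737) = (1/(-63145) + 7246)/6253 = (-1/63145 + 7246)*(1/6253) = (457548669/63145)*(1/6253) = 457548669/394845685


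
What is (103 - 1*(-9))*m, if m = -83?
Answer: -9296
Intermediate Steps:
(103 - 1*(-9))*m = (103 - 1*(-9))*(-83) = (103 + 9)*(-83) = 112*(-83) = -9296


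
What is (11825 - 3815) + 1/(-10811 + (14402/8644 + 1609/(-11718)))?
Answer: 1096264180277541/136861946684 ≈ 8010.0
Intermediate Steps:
(11825 - 3815) + 1/(-10811 + (14402/8644 + 1609/(-11718))) = 8010 + 1/(-10811 + (14402*(1/8644) + 1609*(-1/11718))) = 8010 + 1/(-10811 + (7201/4322 - 1609/11718)) = 8010 + 1/(-10811 + 19356805/12661299) = 8010 + 1/(-136861946684/12661299) = 8010 - 12661299/136861946684 = 1096264180277541/136861946684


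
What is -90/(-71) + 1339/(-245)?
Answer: -73019/17395 ≈ -4.1977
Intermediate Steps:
-90/(-71) + 1339/(-245) = -90*(-1/71) + 1339*(-1/245) = 90/71 - 1339/245 = -73019/17395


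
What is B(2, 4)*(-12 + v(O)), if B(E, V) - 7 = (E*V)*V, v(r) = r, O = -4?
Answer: -624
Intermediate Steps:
B(E, V) = 7 + E*V² (B(E, V) = 7 + (E*V)*V = 7 + E*V²)
B(2, 4)*(-12 + v(O)) = (7 + 2*4²)*(-12 - 4) = (7 + 2*16)*(-16) = (7 + 32)*(-16) = 39*(-16) = -624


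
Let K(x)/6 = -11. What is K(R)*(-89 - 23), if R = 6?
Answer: 7392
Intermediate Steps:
K(x) = -66 (K(x) = 6*(-11) = -66)
K(R)*(-89 - 23) = -66*(-89 - 23) = -66*(-112) = 7392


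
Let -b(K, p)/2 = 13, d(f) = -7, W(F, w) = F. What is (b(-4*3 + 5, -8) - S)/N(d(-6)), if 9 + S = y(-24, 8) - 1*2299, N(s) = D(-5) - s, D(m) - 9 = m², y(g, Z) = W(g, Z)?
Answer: 2306/41 ≈ 56.244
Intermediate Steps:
y(g, Z) = g
D(m) = 9 + m²
b(K, p) = -26 (b(K, p) = -2*13 = -26)
N(s) = 34 - s (N(s) = (9 + (-5)²) - s = (9 + 25) - s = 34 - s)
S = -2332 (S = -9 + (-24 - 1*2299) = -9 + (-24 - 2299) = -9 - 2323 = -2332)
(b(-4*3 + 5, -8) - S)/N(d(-6)) = (-26 - 1*(-2332))/(34 - 1*(-7)) = (-26 + 2332)/(34 + 7) = 2306/41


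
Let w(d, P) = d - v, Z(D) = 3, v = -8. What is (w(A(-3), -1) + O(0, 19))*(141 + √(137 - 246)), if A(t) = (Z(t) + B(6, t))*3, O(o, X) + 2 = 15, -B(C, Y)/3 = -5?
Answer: 10575 + 75*I*√109 ≈ 10575.0 + 783.02*I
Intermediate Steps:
B(C, Y) = 15 (B(C, Y) = -3*(-5) = 15)
O(o, X) = 13 (O(o, X) = -2 + 15 = 13)
A(t) = 54 (A(t) = (3 + 15)*3 = 18*3 = 54)
w(d, P) = 8 + d (w(d, P) = d - 1*(-8) = d + 8 = 8 + d)
(w(A(-3), -1) + O(0, 19))*(141 + √(137 - 246)) = ((8 + 54) + 13)*(141 + √(137 - 246)) = (62 + 13)*(141 + √(-109)) = 75*(141 + I*√109) = 10575 + 75*I*√109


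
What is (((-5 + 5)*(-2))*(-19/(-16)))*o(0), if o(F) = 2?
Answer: 0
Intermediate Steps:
(((-5 + 5)*(-2))*(-19/(-16)))*o(0) = (((-5 + 5)*(-2))*(-19/(-16)))*2 = ((0*(-2))*(-19*(-1/16)))*2 = (0*(19/16))*2 = 0*2 = 0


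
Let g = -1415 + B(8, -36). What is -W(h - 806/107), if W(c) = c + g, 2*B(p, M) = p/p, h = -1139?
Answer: 548061/214 ≈ 2561.0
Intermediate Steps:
B(p, M) = 1/2 (B(p, M) = (p/p)/2 = (1/2)*1 = 1/2)
g = -2829/2 (g = -1415 + 1/2 = -2829/2 ≈ -1414.5)
W(c) = -2829/2 + c (W(c) = c - 2829/2 = -2829/2 + c)
-W(h - 806/107) = -(-2829/2 + (-1139 - 806/107)) = -(-2829/2 - 122679/107) = -1*(-548061/214) = 548061/214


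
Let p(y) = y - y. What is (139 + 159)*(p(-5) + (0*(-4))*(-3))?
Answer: 0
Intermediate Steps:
p(y) = 0
(139 + 159)*(p(-5) + (0*(-4))*(-3)) = (139 + 159)*(0 + (0*(-4))*(-3)) = 298*(0 + 0*(-3)) = 298*(0 + 0) = 298*0 = 0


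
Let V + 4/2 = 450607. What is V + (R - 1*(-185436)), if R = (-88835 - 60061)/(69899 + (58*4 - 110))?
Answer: 44536077965/70021 ≈ 6.3604e+5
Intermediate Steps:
R = -148896/70021 (R = -148896/(69899 + (232 - 110)) = -148896/(69899 + 122) = -148896/70021 ≈ -2.1264)
V = 450605 (V = -2 + 450607 = 450605)
V + (R - 1*(-185436)) = 450605 + (-148896/70021 - 1*(-185436)) = 450605 + (-148896/70021 + 185436) = 450605 + 12984265260/70021 = 44536077965/70021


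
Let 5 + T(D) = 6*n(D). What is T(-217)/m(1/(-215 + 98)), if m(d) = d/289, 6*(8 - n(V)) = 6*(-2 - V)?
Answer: 42164811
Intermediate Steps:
n(V) = 10 + V (n(V) = 8 - (-2 - V) = 8 - (-12 - 6*V)/6 = 8 + (2 + V) = 10 + V)
T(D) = 55 + 6*D (T(D) = -5 + 6*(10 + D) = -5 + (60 + 6*D) = 55 + 6*D)
m(d) = d/289
T(-217)/m(1/(-215 + 98)) = (55 + 6*(-217))/((1/(289*(-215 + 98)))) = (55 - 1302)/(((1/289)/(-117))) = -1247/((1/289)*(-1/117)) = -1247/(-1/33813) = -1247*(-33813) = 42164811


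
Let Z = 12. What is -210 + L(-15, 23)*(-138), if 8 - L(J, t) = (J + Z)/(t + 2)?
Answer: -33264/25 ≈ -1330.6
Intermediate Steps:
L(J, t) = 8 - (12 + J)/(2 + t) (L(J, t) = 8 - (J + 12)/(t + 2) = 8 - (12 + J)/(2 + t))
-210 + L(-15, 23)*(-138) = -210 + ((4 - 1*(-15) + 8*23)/(2 + 23))*(-138) = -210 + ((4 + 15 + 184)/25)*(-138) = -210 + ((1/25)*203)*(-138) = -210 + (203/25)*(-138) = -210 - 28014/25 = -33264/25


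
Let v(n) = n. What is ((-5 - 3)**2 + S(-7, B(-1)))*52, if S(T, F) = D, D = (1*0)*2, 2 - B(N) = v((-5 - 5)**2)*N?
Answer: 3328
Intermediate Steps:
B(N) = 2 - 100*N (B(N) = 2 - (-5 - 5)**2*N = 2 - (-10)**2*N = 2 - 100*N)
D = 0 (D = 0*2 = 0)
S(T, F) = 0
((-5 - 3)**2 + S(-7, B(-1)))*52 = ((-5 - 3)**2 + 0)*52 = ((-8)**2 + 0)*52 = (64 + 0)*52 = 64*52 = 3328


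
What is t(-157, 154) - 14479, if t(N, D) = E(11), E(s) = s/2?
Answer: -28947/2 ≈ -14474.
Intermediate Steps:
E(s) = s/2 (E(s) = s*(½) = s/2)
t(N, D) = 11/2 (t(N, D) = (½)*11 = 11/2)
t(-157, 154) - 14479 = 11/2 - 14479 = -28947/2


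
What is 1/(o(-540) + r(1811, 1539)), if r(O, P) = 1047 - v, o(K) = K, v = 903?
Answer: -1/396 ≈ -0.0025253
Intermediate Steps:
r(O, P) = 144 (r(O, P) = 1047 - 1*903 = 1047 - 903 = 144)
1/(o(-540) + r(1811, 1539)) = 1/(-540 + 144) = 1/(-396) = -1/396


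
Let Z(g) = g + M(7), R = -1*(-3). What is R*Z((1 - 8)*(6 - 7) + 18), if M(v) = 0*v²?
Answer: 75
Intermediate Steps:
M(v) = 0
R = 3
Z(g) = g (Z(g) = g + 0 = g)
R*Z((1 - 8)*(6 - 7) + 18) = 3*((1 - 8)*(6 - 7) + 18) = 3*(-7*(-1) + 18) = 3*(7 + 18) = 3*25 = 75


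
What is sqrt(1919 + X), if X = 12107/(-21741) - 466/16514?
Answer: sqrt(61822440008595792087)/179515437 ≈ 43.800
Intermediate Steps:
X = -105033152/179515437 (X = 12107*(-1/21741) - 466*1/16514 = -12107/21741 - 233/8257 = -105033152/179515437 ≈ -0.58509)
sqrt(1919 + X) = sqrt(1919 - 105033152/179515437) = sqrt(344385090451/179515437) = sqrt(61822440008595792087)/179515437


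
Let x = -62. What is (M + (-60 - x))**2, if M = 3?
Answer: 25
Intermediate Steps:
(M + (-60 - x))**2 = (3 + (-60 - 1*(-62)))**2 = (3 + (-60 + 62))**2 = (3 + 2)**2 = 5**2 = 25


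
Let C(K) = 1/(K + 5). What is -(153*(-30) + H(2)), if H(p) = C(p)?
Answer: 32129/7 ≈ 4589.9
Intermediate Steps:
C(K) = 1/(5 + K)
H(p) = 1/(5 + p)
-(153*(-30) + H(2)) = -(153*(-30) + 1/(5 + 2)) = -(-4590 + 1/7) = -(-4590 + ⅐) = -1*(-32129/7) = 32129/7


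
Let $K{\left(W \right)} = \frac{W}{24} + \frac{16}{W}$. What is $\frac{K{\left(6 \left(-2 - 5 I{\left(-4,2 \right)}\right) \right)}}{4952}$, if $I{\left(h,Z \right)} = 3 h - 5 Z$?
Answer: $\frac{2189}{401112} \approx 0.0054573$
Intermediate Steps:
$I{\left(h,Z \right)} = - 5 Z + 3 h$
$K{\left(W \right)} = \frac{16}{W} + \frac{W}{24}$ ($K{\left(W \right)} = W \frac{1}{24} + \frac{16}{W} = \frac{W}{24} + \frac{16}{W} = \frac{16}{W} + \frac{W}{24}$)
$\frac{K{\left(6 \left(-2 - 5 I{\left(-4,2 \right)}\right) \right)}}{4952} = \frac{\frac{16}{6 \left(-2 - 5 \left(\left(-5\right) 2 + 3 \left(-4\right)\right)\right)} + \frac{6 \left(-2 - 5 \left(\left(-5\right) 2 + 3 \left(-4\right)\right)\right)}{24}}{4952} = \left(\frac{16}{6 \left(-2 - 5 \left(-10 - 12\right)\right)} + \frac{6 \left(-2 - 5 \left(-10 - 12\right)\right)}{24}\right) \frac{1}{4952} = \left(\frac{16}{6 \left(-2 - -110\right)} + \frac{6 \left(-2 - -110\right)}{24}\right) \frac{1}{4952} = \left(\frac{16}{6 \left(-2 + 110\right)} + \frac{6 \left(-2 + 110\right)}{24}\right) \frac{1}{4952} = \left(\frac{16}{6 \cdot 108} + \frac{6 \cdot 108}{24}\right) \frac{1}{4952} = \left(\frac{16}{648} + \frac{1}{24} \cdot 648\right) \frac{1}{4952} = \left(16 \cdot \frac{1}{648} + 27\right) \frac{1}{4952} = \left(\frac{2}{81} + 27\right) \frac{1}{4952} = \frac{2189}{81} \cdot \frac{1}{4952} = \frac{2189}{401112}$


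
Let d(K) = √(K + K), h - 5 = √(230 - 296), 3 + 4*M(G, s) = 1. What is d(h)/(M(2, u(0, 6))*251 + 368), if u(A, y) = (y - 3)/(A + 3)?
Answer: 2*√(10 + 2*I*√66)/485 ≈ 0.015724 + 0.0087859*I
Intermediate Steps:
u(A, y) = (-3 + y)/(3 + A)
M(G, s) = -½ (M(G, s) = -¾ + (¼)*1 = -¾ + ¼ = -½)
h = 5 + I*√66 (h = 5 + √(230 - 296) = 5 + √(-66) = 5 + I*√66 ≈ 5.0 + 8.124*I)
d(K) = √2*√K (d(K) = √(2*K) = √2*√K)
d(h)/(M(2, u(0, 6))*251 + 368) = (√2*√(5 + I*√66))/(-½*251 + 368) = (√2*√(5 + I*√66))/(-251/2 + 368) = (√2*√(5 + I*√66))/(485/2) = (√2*√(5 + I*√66))*(2/485) = 2*√2*√(5 + I*√66)/485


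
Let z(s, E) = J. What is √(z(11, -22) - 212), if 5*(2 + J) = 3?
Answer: I*√5335/5 ≈ 14.608*I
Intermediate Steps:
J = -7/5 (J = -2 + (⅕)*3 = -2 + ⅗ = -7/5 ≈ -1.4000)
z(s, E) = -7/5
√(z(11, -22) - 212) = √(-7/5 - 212) = √(-1067/5) = I*√5335/5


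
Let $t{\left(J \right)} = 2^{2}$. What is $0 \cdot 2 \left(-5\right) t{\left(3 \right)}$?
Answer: $0$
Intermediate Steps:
$t{\left(J \right)} = 4$
$0 \cdot 2 \left(-5\right) t{\left(3 \right)} = 0 \cdot 2 \left(-5\right) 4 = 0 \left(-5\right) 4 = 0 \cdot 4 = 0$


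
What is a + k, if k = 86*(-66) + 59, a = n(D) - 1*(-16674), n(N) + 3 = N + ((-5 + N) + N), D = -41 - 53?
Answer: 10767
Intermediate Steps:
D = -94
n(N) = -8 + 3*N (n(N) = -3 + (N + ((-5 + N) + N)) = -3 + (N + (-5 + 2*N)) = -3 + (-5 + 3*N) = -8 + 3*N)
a = 16384 (a = (-8 + 3*(-94)) - 1*(-16674) = (-8 - 282) + 16674 = -290 + 16674 = 16384)
k = -5617 (k = -5676 + 59 = -5617)
a + k = 16384 - 5617 = 10767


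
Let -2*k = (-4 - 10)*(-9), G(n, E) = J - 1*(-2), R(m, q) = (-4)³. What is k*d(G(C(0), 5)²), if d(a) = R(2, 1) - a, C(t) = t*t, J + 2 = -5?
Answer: 5607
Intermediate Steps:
R(m, q) = -64
J = -7 (J = -2 - 5 = -7)
C(t) = t²
G(n, E) = -5 (G(n, E) = -7 - 1*(-2) = -7 + 2 = -5)
d(a) = -64 - a
k = -63 (k = -(-4 - 10)*(-9)/2 = -(-7)*(-9) = -½*126 = -63)
k*d(G(C(0), 5)²) = -63*(-64 - 1*(-5)²) = -63*(-64 - 1*25) = -63*(-64 - 25) = -63*(-89) = 5607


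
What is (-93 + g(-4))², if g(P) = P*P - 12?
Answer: 7921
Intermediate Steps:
g(P) = -12 + P² (g(P) = P² - 12 = -12 + P²)
(-93 + g(-4))² = (-93 + (-12 + (-4)²))² = (-93 + (-12 + 16))² = (-93 + 4)² = (-89)² = 7921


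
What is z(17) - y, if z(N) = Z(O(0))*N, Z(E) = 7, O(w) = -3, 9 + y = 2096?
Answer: -1968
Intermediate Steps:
y = 2087 (y = -9 + 2096 = 2087)
z(N) = 7*N
z(17) - y = 7*17 - 1*2087 = 119 - 2087 = -1968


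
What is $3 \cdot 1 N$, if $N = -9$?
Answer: $-27$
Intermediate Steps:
$3 \cdot 1 N = 3 \cdot 1 \left(-9\right) = 3 \left(-9\right) = -27$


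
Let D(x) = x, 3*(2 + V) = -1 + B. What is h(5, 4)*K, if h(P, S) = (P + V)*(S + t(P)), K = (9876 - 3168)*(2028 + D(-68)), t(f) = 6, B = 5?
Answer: 569732800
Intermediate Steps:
V = -2/3 (V = -2 + (-1 + 5)/3 = -2 + (1/3)*4 = -2 + 4/3 = -2/3 ≈ -0.66667)
K = 13147680 (K = (9876 - 3168)*(2028 - 68) = 6708*1960 = 13147680)
h(P, S) = (6 + S)*(-2/3 + P) (h(P, S) = (P - 2/3)*(S + 6) = (-2/3 + P)*(6 + S) = (6 + S)*(-2/3 + P))
h(5, 4)*K = (-4 + 6*5 - 2/3*4 + 5*4)*13147680 = (-4 + 30 - 8/3 + 20)*13147680 = (130/3)*13147680 = 569732800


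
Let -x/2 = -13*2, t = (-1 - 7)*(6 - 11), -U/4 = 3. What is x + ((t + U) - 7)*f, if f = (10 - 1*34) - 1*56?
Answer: -1628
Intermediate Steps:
U = -12 (U = -4*3 = -12)
t = 40 (t = -8*(-5) = 40)
x = 52 (x = -(-26)*2 = -2*(-26) = 52)
f = -80 (f = (10 - 34) - 56 = -24 - 56 = -80)
x + ((t + U) - 7)*f = 52 + ((40 - 12) - 7)*(-80) = 52 + (28 - 7)*(-80) = 52 + 21*(-80) = 52 - 1680 = -1628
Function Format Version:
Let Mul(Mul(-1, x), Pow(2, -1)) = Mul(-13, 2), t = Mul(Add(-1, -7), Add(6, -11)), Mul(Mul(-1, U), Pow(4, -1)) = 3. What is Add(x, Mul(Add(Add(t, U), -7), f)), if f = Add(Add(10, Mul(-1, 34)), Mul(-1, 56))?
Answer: -1628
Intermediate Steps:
U = -12 (U = Mul(-4, 3) = -12)
t = 40 (t = Mul(-8, -5) = 40)
x = 52 (x = Mul(-2, Mul(-13, 2)) = Mul(-2, -26) = 52)
f = -80 (f = Add(Add(10, -34), -56) = Add(-24, -56) = -80)
Add(x, Mul(Add(Add(t, U), -7), f)) = Add(52, Mul(Add(Add(40, -12), -7), -80)) = Add(52, Mul(Add(28, -7), -80)) = Add(52, Mul(21, -80)) = Add(52, -1680) = -1628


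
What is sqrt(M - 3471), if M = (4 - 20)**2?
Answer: I*sqrt(3215) ≈ 56.701*I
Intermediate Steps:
M = 256 (M = (-16)**2 = 256)
sqrt(M - 3471) = sqrt(256 - 3471) = sqrt(-3215) = I*sqrt(3215)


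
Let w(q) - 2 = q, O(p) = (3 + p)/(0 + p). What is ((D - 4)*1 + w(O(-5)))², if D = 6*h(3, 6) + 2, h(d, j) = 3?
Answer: 8464/25 ≈ 338.56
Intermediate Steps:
O(p) = (3 + p)/p
w(q) = 2 + q
D = 20 (D = 6*3 + 2 = 18 + 2 = 20)
((D - 4)*1 + w(O(-5)))² = ((20 - 4)*1 + (2 + (3 - 5)/(-5)))² = (16*1 + (2 - ⅕*(-2)))² = (16 + (2 + ⅖))² = (16 + 12/5)² = (92/5)² = 8464/25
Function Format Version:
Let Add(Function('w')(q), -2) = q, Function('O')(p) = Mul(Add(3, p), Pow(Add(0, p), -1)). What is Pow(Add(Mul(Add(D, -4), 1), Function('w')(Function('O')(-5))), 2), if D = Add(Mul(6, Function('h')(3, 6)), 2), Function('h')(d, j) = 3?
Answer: Rational(8464, 25) ≈ 338.56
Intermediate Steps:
Function('O')(p) = Mul(Pow(p, -1), Add(3, p)) (Function('O')(p) = Mul(Add(3, p), Pow(p, -1)) = Mul(Pow(p, -1), Add(3, p)))
Function('w')(q) = Add(2, q)
D = 20 (D = Add(Mul(6, 3), 2) = Add(18, 2) = 20)
Pow(Add(Mul(Add(D, -4), 1), Function('w')(Function('O')(-5))), 2) = Pow(Add(Mul(Add(20, -4), 1), Add(2, Mul(Pow(-5, -1), Add(3, -5)))), 2) = Pow(Add(Mul(16, 1), Add(2, Mul(Rational(-1, 5), -2))), 2) = Pow(Add(16, Add(2, Rational(2, 5))), 2) = Pow(Add(16, Rational(12, 5)), 2) = Pow(Rational(92, 5), 2) = Rational(8464, 25)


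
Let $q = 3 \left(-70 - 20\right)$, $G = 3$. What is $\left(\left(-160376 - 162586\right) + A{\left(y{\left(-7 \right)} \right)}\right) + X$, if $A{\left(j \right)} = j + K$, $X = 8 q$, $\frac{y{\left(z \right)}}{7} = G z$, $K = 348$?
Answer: $-324921$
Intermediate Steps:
$q = -270$ ($q = 3 \left(-90\right) = -270$)
$y{\left(z \right)} = 21 z$ ($y{\left(z \right)} = 7 \cdot 3 z = 21 z$)
$X = -2160$ ($X = 8 \left(-270\right) = -2160$)
$A{\left(j \right)} = 348 + j$ ($A{\left(j \right)} = j + 348 = 348 + j$)
$\left(\left(-160376 - 162586\right) + A{\left(y{\left(-7 \right)} \right)}\right) + X = \left(\left(-160376 - 162586\right) + \left(348 + 21 \left(-7\right)\right)\right) - 2160 = \left(-322962 + \left(348 - 147\right)\right) - 2160 = \left(-322962 + 201\right) - 2160 = -322761 - 2160 = -324921$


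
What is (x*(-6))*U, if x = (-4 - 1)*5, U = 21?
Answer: 3150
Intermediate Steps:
x = -25 (x = -5*5 = -25)
(x*(-6))*U = -25*(-6)*21 = 150*21 = 3150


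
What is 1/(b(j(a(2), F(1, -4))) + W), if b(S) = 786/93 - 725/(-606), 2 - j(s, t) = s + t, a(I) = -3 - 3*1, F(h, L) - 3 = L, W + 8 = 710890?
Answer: 18786/13354810499 ≈ 1.4067e-6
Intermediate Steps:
W = 710882 (W = -8 + 710890 = 710882)
F(h, L) = 3 + L
a(I) = -6 (a(I) = -3 - 3 = -6)
j(s, t) = 2 - s - t (j(s, t) = 2 - (s + t) = 2 + (-s - t) = 2 - s - t)
b(S) = 181247/18786 (b(S) = 786*(1/93) - 725*(-1/606) = 262/31 + 725/606 = 181247/18786)
1/(b(j(a(2), F(1, -4))) + W) = 1/(181247/18786 + 710882) = 1/(13354810499/18786) = 18786/13354810499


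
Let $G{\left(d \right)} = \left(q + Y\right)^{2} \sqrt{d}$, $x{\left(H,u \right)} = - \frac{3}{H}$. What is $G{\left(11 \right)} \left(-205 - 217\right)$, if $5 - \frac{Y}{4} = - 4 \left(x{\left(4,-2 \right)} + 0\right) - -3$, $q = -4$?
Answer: $- 27008 \sqrt{11} \approx -89575.0$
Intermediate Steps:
$Y = -4$ ($Y = 20 - 4 \left(- 4 \left(- \frac{3}{4} + 0\right) - -3\right) = 20 - 4 \left(- 4 \left(\left(-3\right) \frac{1}{4} + 0\right) + 3\right) = 20 - 4 \left(- 4 \left(- \frac{3}{4} + 0\right) + 3\right) = 20 - 4 \left(\left(-4\right) \left(- \frac{3}{4}\right) + 3\right) = 20 - 4 \left(3 + 3\right) = 20 - 24 = -4$)
$G{\left(d \right)} = 64 \sqrt{d}$ ($G{\left(d \right)} = \left(-4 - 4\right)^{2} \sqrt{d} = \left(-8\right)^{2} \sqrt{d} = 64 \sqrt{d}$)
$G{\left(11 \right)} \left(-205 - 217\right) = 64 \sqrt{11} \left(-205 - 217\right) = 64 \sqrt{11} \left(-422\right) = - 27008 \sqrt{11}$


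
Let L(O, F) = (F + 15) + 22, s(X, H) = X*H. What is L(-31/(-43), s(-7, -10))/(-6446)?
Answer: -107/6446 ≈ -0.016599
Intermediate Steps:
s(X, H) = H*X
L(O, F) = 37 + F (L(O, F) = (15 + F) + 22 = 37 + F)
L(-31/(-43), s(-7, -10))/(-6446) = (37 - 10*(-7))/(-6446) = (37 + 70)*(-1/6446) = 107*(-1/6446) = -107/6446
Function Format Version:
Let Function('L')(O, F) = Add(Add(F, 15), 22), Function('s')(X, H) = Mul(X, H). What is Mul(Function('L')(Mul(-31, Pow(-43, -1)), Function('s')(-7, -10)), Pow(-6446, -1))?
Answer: Rational(-107, 6446) ≈ -0.016599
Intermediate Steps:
Function('s')(X, H) = Mul(H, X)
Function('L')(O, F) = Add(37, F) (Function('L')(O, F) = Add(Add(15, F), 22) = Add(37, F))
Mul(Function('L')(Mul(-31, Pow(-43, -1)), Function('s')(-7, -10)), Pow(-6446, -1)) = Mul(Add(37, Mul(-10, -7)), Pow(-6446, -1)) = Mul(Add(37, 70), Rational(-1, 6446)) = Mul(107, Rational(-1, 6446)) = Rational(-107, 6446)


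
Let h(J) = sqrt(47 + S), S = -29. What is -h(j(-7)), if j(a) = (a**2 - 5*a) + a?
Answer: -3*sqrt(2) ≈ -4.2426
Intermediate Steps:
j(a) = a**2 - 4*a
h(J) = 3*sqrt(2) (h(J) = sqrt(47 - 29) = sqrt(18) = 3*sqrt(2))
-h(j(-7)) = -3*sqrt(2)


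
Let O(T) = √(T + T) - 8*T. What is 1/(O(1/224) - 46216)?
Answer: -18116686/837281407197 - 14*√7/837281407197 ≈ -2.1638e-5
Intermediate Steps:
O(T) = -8*T + √2*√T (O(T) = √(2*T) - 8*T = √2*√T - 8*T = -8*T + √2*√T)
1/(O(1/224) - 46216) = 1/((-8/224 + √2*√(1/224)) - 46216) = 1/((-8*1/224 + √2*√(1/224)) - 46216) = 1/((-1/28 + √2*(√14/56)) - 46216) = 1/((-1/28 + √7/28) - 46216) = 1/(-1294049/28 + √7/28)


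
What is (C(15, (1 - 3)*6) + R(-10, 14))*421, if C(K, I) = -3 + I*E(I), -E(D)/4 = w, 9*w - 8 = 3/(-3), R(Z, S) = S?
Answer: 61045/3 ≈ 20348.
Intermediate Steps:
w = 7/9 (w = 8/9 + (3/(-3))/9 = 8/9 + (3*(-⅓))/9 = 8/9 + (⅑)*(-1) = 8/9 - ⅑ = 7/9 ≈ 0.77778)
E(D) = -28/9 (E(D) = -4*7/9 = -28/9)
C(K, I) = -3 - 28*I/9 (C(K, I) = -3 + I*(-28/9) = -3 - 28*I/9)
(C(15, (1 - 3)*6) + R(-10, 14))*421 = ((-3 - 28*(1 - 3)*6/9) + 14)*421 = ((-3 - (-56)*6/9) + 14)*421 = ((-3 - 28/9*(-12)) + 14)*421 = ((-3 + 112/3) + 14)*421 = (103/3 + 14)*421 = (145/3)*421 = 61045/3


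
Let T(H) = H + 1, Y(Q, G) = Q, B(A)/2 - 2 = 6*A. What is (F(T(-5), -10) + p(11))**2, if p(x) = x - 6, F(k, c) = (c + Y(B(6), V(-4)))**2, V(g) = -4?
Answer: 19018321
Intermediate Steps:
B(A) = 4 + 12*A (B(A) = 4 + 2*(6*A) = 4 + 12*A)
T(H) = 1 + H
F(k, c) = (76 + c)**2 (F(k, c) = (c + (4 + 12*6))**2 = (c + (4 + 72))**2 = (c + 76)**2 = (76 + c)**2)
p(x) = -6 + x
(F(T(-5), -10) + p(11))**2 = ((76 - 10)**2 + (-6 + 11))**2 = (66**2 + 5)**2 = (4356 + 5)**2 = 4361**2 = 19018321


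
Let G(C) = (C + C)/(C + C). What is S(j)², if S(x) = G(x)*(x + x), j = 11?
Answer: 484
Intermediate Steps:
G(C) = 1 (G(C) = (2*C)/((2*C)) = (2*C)*(1/(2*C)) = 1)
S(x) = 2*x (S(x) = 1*(x + x) = 1*(2*x) = 2*x)
S(j)² = (2*11)² = 22² = 484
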